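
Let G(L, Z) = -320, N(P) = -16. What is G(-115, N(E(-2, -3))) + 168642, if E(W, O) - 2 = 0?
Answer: 168322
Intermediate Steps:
E(W, O) = 2 (E(W, O) = 2 + 0 = 2)
G(-115, N(E(-2, -3))) + 168642 = -320 + 168642 = 168322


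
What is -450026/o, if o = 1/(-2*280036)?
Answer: 252046961872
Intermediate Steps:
o = -1/560072 (o = 1/(-560072) = -1/560072 ≈ -1.7855e-6)
-450026/o = -450026/(-1/560072) = -450026*(-560072) = 252046961872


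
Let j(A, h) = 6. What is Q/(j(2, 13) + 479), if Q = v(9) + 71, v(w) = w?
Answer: 16/97 ≈ 0.16495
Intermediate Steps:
Q = 80 (Q = 9 + 71 = 80)
Q/(j(2, 13) + 479) = 80/(6 + 479) = 80/485 = 80*(1/485) = 16/97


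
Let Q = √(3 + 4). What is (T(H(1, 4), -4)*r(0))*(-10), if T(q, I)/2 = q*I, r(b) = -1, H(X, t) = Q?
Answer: -80*√7 ≈ -211.66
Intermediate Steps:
Q = √7 ≈ 2.6458
H(X, t) = √7
T(q, I) = 2*I*q (T(q, I) = 2*(q*I) = 2*(I*q) = 2*I*q)
(T(H(1, 4), -4)*r(0))*(-10) = ((2*(-4)*√7)*(-1))*(-10) = (-8*√7*(-1))*(-10) = (8*√7)*(-10) = -80*√7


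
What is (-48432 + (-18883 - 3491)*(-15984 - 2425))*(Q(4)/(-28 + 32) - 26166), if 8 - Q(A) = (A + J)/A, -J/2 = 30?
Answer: -10773797326707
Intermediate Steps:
J = -60 (J = -2*30 = -60)
Q(A) = 8 - (-60 + A)/A (Q(A) = 8 - (A - 60)/A = 8 - (-60 + A)/A)
(-48432 + (-18883 - 3491)*(-15984 - 2425))*(Q(4)/(-28 + 32) - 26166) = (-48432 + (-18883 - 3491)*(-15984 - 2425))*((7 + 60/4)/(-28 + 32) - 26166) = (-48432 - 22374*(-18409))*((7 + 60*(¼))/4 - 26166) = (-48432 + 411882966)*((7 + 15)/4 - 26166) = 411834534*((¼)*22 - 26166) = 411834534*(11/2 - 26166) = 411834534*(-52321/2) = -10773797326707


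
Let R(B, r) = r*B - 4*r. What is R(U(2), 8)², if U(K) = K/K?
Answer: 576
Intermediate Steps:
U(K) = 1
R(B, r) = -4*r + B*r (R(B, r) = B*r - 4*r = -4*r + B*r)
R(U(2), 8)² = (8*(-4 + 1))² = (8*(-3))² = (-24)² = 576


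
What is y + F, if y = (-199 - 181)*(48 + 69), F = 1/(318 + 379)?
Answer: -30988619/697 ≈ -44460.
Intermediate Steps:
F = 1/697 ≈ 0.0014347
y = -44460 (y = -380*117 = -44460)
y + F = -44460 + 1/697 = -30988619/697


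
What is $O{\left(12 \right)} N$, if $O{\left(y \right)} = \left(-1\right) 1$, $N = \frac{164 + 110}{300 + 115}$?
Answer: $- \frac{274}{415} \approx -0.66024$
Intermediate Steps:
$N = \frac{274}{415} \approx 0.66024$
$O{\left(y \right)} = -1$
$O{\left(12 \right)} N = \left(-1\right) \frac{274}{415} = - \frac{274}{415}$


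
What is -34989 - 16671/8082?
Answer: -94265923/2694 ≈ -34991.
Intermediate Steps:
-34989 - 16671/8082 = -34989 - 1*5557/2694 = -34989 - 5557/2694 = -94265923/2694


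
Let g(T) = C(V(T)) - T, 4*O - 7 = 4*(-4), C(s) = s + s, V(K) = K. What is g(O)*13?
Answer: -117/4 ≈ -29.250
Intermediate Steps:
C(s) = 2*s
O = -9/4 (O = 7/4 + (4*(-4))/4 = 7/4 + (1/4)*(-16) = 7/4 - 4 = -9/4 ≈ -2.2500)
g(T) = T (g(T) = 2*T - T = T)
g(O)*13 = -9/4*13 = -117/4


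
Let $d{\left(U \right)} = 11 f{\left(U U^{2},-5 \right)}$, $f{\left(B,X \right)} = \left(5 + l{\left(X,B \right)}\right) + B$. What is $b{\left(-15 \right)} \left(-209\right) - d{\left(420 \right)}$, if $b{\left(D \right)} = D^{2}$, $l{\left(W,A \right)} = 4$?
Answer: $-815015124$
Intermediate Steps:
$f{\left(B,X \right)} = 9 + B$ ($f{\left(B,X \right)} = \left(5 + 4\right) + B = 9 + B$)
$d{\left(U \right)} = 99 + 11 U^{3}$ ($d{\left(U \right)} = 11 \left(9 + U U^{2}\right) = 11 \left(9 + U^{3}\right) = 99 + 11 U^{3}$)
$b{\left(-15 \right)} \left(-209\right) - d{\left(420 \right)} = \left(-15\right)^{2} \left(-209\right) - \left(99 + 11 \cdot 420^{3}\right) = 225 \left(-209\right) - \left(99 + 11 \cdot 74088000\right) = -47025 - \left(99 + 814968000\right) = -47025 - 814968099 = -815015124$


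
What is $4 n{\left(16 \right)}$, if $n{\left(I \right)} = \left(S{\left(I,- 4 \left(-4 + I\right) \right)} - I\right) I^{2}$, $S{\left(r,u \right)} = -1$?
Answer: $-17408$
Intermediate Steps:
$n{\left(I \right)} = I^{2} \left(-1 - I\right)$ ($n{\left(I \right)} = \left(-1 - I\right) I^{2} = I^{2} \left(-1 - I\right)$)
$4 n{\left(16 \right)} = 4 \cdot 16^{2} \left(-1 - 16\right) = 4 \cdot 256 \left(-1 - 16\right) = 4 \cdot 256 \left(-17\right) = 4 \left(-4352\right) = -17408$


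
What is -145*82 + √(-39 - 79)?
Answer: -11890 + I*√118 ≈ -11890.0 + 10.863*I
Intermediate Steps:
-145*82 + √(-39 - 79) = -11890 + √(-118) = -11890 + I*√118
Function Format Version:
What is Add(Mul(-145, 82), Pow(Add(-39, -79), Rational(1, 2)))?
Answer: Add(-11890, Mul(I, Pow(118, Rational(1, 2)))) ≈ Add(-11890., Mul(10.863, I))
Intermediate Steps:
Add(Mul(-145, 82), Pow(Add(-39, -79), Rational(1, 2))) = Add(-11890, Pow(-118, Rational(1, 2))) = Add(-11890, Mul(I, Pow(118, Rational(1, 2))))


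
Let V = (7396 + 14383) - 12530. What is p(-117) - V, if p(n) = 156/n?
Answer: -27751/3 ≈ -9250.3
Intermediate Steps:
V = 9249 (V = 21779 - 12530 = 9249)
p(-117) - V = 156/(-117) - 1*9249 = 156*(-1/117) - 9249 = -4/3 - 9249 = -27751/3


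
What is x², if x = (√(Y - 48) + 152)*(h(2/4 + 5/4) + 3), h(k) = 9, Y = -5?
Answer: 3319344 + 43776*I*√53 ≈ 3.3193e+6 + 3.1869e+5*I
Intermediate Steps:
x = 1824 + 12*I*√53 (x = (√(-5 - 48) + 152)*(9 + 3) = (√(-53) + 152)*12 = (I*√53 + 152)*12 = (152 + I*√53)*12 = 1824 + 12*I*√53 ≈ 1824.0 + 87.361*I)
x² = (1824 + 12*I*√53)²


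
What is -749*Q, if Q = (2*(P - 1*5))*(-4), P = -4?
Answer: -53928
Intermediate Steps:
Q = 72 (Q = (2*(-4 - 1*5))*(-4) = (2*(-4 - 5))*(-4) = (2*(-9))*(-4) = -18*(-4) = 72)
-749*Q = -749*72 = -53928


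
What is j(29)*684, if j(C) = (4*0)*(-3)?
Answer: 0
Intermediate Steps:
j(C) = 0 (j(C) = 0*(-3) = 0)
j(29)*684 = 0*684 = 0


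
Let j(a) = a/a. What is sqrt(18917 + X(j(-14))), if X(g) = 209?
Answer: sqrt(19126) ≈ 138.30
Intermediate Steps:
j(a) = 1
sqrt(18917 + X(j(-14))) = sqrt(18917 + 209) = sqrt(19126)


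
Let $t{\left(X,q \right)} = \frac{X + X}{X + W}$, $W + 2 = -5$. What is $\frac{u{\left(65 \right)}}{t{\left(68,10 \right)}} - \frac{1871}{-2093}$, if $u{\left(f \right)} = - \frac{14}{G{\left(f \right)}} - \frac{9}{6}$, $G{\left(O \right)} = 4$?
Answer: $- \frac{383909}{284648} \approx -1.3487$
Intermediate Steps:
$W = -7$ ($W = -2 - 5 = -7$)
$t{\left(X,q \right)} = \frac{2 X}{-7 + X}$ ($t{\left(X,q \right)} = \frac{X + X}{X - 7} = \frac{2 X}{-7 + X}$)
$u{\left(f \right)} = -5$ ($u{\left(f \right)} = - \frac{14}{4} - \frac{9}{6} = \left(-14\right) \frac{1}{4} - \frac{3}{2} = - \frac{7}{2} - \frac{3}{2} = -5$)
$\frac{u{\left(65 \right)}}{t{\left(68,10 \right)}} - \frac{1871}{-2093} = - \frac{5}{2 \cdot 68 \frac{1}{-7 + 68}} - \frac{1871}{-2093} = - \frac{5}{2 \cdot 68 \cdot \frac{1}{61}} - - \frac{1871}{2093} = - \frac{5}{2 \cdot 68 \cdot \frac{1}{61}} + \frac{1871}{2093} = - \frac{5}{\frac{136}{61}} + \frac{1871}{2093} = \left(-5\right) \frac{61}{136} + \frac{1871}{2093} = - \frac{305}{136} + \frac{1871}{2093} = - \frac{383909}{284648}$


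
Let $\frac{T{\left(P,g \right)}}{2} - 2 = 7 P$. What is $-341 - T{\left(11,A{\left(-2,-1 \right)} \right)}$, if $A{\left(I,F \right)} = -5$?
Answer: $-499$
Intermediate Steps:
$T{\left(P,g \right)} = 4 + 14 P$ ($T{\left(P,g \right)} = 4 + 2 \cdot 7 P = 4 + 14 P$)
$-341 - T{\left(11,A{\left(-2,-1 \right)} \right)} = -341 - \left(4 + 14 \cdot 11\right) = -341 - \left(4 + 154\right) = -341 - 158 = -499$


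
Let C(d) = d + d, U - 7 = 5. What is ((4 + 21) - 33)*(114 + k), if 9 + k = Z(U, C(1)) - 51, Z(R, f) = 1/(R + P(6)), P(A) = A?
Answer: -3892/9 ≈ -432.44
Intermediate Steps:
U = 12 (U = 7 + 5 = 12)
C(d) = 2*d
Z(R, f) = 1/(6 + R) (Z(R, f) = 1/(R + 6) = 1/(6 + R))
k = -1079/18 (k = -9 + (1/(6 + 12) - 51) = -9 + (1/18 - 51) = -9 - 917/18 = -1079/18 ≈ -59.944)
((4 + 21) - 33)*(114 + k) = ((4 + 21) - 33)*(114 - 1079/18) = (25 - 33)*(973/18) = -8*973/18 = -3892/9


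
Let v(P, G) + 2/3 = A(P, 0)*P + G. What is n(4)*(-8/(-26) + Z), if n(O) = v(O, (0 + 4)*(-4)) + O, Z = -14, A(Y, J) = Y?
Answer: -1780/39 ≈ -45.641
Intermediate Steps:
v(P, G) = -⅔ + G + P² (v(P, G) = -⅔ + (P*P + G) = -⅔ + (P² + G) = -⅔ + (G + P²) = -⅔ + G + P²)
n(O) = -50/3 + O + O² (n(O) = (-⅔ + (0 + 4)*(-4) + O²) + O = (-⅔ + 4*(-4) + O²) + O = (-⅔ - 16 + O²) + O = (-50/3 + O²) + O = -50/3 + O + O²)
n(4)*(-8/(-26) + Z) = (-50/3 + 4 + 4²)*(-8/(-26) - 14) = (-50/3 + 4 + 16)*(-8*(-1/26) - 14) = 10*(4/13 - 14)/3 = (10/3)*(-178/13) = -1780/39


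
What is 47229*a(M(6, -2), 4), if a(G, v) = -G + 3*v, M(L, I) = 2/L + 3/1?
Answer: 409318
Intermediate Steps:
M(L, I) = 3 + 2/L (M(L, I) = 2/L + 3*1 = 2/L + 3 = 3 + 2/L)
47229*a(M(6, -2), 4) = 47229*(-(3 + 2/6) + 3*4) = 47229*(-(3 + 2*(⅙)) + 12) = 47229*(-(3 + ⅓) + 12) = 47229*(-1*10/3 + 12) = 47229*(-10/3 + 12) = 47229*(26/3) = 409318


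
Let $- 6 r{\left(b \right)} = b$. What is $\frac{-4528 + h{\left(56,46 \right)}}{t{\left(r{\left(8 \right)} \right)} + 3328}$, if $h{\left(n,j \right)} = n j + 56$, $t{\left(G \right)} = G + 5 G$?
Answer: $- \frac{237}{415} \approx -0.57108$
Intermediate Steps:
$r{\left(b \right)} = - \frac{b}{6}$
$t{\left(G \right)} = 6 G$
$h{\left(n,j \right)} = 56 + j n$ ($h{\left(n,j \right)} = j n + 56 = 56 + j n$)
$\frac{-4528 + h{\left(56,46 \right)}}{t{\left(r{\left(8 \right)} \right)} + 3328} = \frac{-4528 + \left(56 + 46 \cdot 56\right)}{6 \left(\left(- \frac{1}{6}\right) 8\right) + 3328} = \frac{-4528 + \left(56 + 2576\right)}{6 \left(- \frac{4}{3}\right) + 3328} = \frac{-4528 + 2632}{-8 + 3328} = - \frac{1896}{3320} = \left(-1896\right) \frac{1}{3320} = - \frac{237}{415}$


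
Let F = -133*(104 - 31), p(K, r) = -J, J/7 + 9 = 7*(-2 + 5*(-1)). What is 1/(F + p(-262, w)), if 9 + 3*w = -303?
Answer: -1/9303 ≈ -0.00010749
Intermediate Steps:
w = -104 (w = -3 + (⅓)*(-303) = -3 - 101 = -104)
J = -406 (J = -63 + 7*(7*(-2 + 5*(-1))) = -63 + 7*(7*(-2 - 5)) = -63 + 7*(7*(-7)) = -63 + 7*(-49) = -63 - 343 = -406)
p(K, r) = 406 (p(K, r) = -1*(-406) = 406)
F = -9709 (F = -133*73 = -9709)
1/(F + p(-262, w)) = 1/(-9709 + 406) = 1/(-9303) = -1/9303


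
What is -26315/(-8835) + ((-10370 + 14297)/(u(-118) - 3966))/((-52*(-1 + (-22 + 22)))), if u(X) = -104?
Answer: 5296279/1789320 ≈ 2.9599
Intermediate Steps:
-26315/(-8835) + ((-10370 + 14297)/(u(-118) - 3966))/((-52*(-1 + (-22 + 22)))) = -26315/(-8835) + ((-10370 + 14297)/(-104 - 3966))/((-52*(-1 + (-22 + 22)))) = -26315*(-1/8835) + (3927/(-4070))/((-52*(-1 + 0))) = 277/93 + (3927*(-1/4070))/((-52*(-1))) = 277/93 - 357/370/52 = 277/93 - 357/370*1/52 = 277/93 - 357/19240 = 5296279/1789320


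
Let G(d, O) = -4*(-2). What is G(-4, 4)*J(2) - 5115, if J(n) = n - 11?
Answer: -5187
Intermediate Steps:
G(d, O) = 8
J(n) = -11 + n
G(-4, 4)*J(2) - 5115 = 8*(-11 + 2) - 5115 = 8*(-9) - 5115 = -72 - 5115 = -5187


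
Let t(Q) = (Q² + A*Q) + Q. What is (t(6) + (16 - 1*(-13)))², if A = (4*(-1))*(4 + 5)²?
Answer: 3508129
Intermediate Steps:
A = -324 (A = -4*9² = -4*81 = -324)
t(Q) = Q² - 323*Q (t(Q) = (Q² - 324*Q) + Q = Q² - 323*Q)
(t(6) + (16 - 1*(-13)))² = (6*(-323 + 6) + (16 - 1*(-13)))² = (6*(-317) + (16 + 13))² = (-1902 + 29)² = (-1873)² = 3508129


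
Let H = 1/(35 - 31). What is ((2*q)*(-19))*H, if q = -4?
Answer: 38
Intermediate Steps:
H = 1/4 ≈ 0.25000
((2*q)*(-19))*H = ((2*(-4))*(-19))*(1/4) = -8*(-19)*(1/4) = 152*(1/4) = 38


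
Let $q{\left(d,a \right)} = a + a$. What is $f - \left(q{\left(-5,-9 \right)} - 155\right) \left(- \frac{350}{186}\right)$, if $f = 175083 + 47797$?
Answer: $\frac{20697565}{93} \approx 2.2255 \cdot 10^{5}$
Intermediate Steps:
$q{\left(d,a \right)} = 2 a$
$f = 222880$
$f - \left(q{\left(-5,-9 \right)} - 155\right) \left(- \frac{350}{186}\right) = 222880 - \left(2 \left(-9\right) - 155\right) \left(- \frac{350}{186}\right) = 222880 - \left(-18 - 155\right) \left(\left(-350\right) \frac{1}{186}\right) = 222880 - \left(-173\right) \left(- \frac{175}{93}\right) = 222880 - \frac{30275}{93} = \frac{20697565}{93}$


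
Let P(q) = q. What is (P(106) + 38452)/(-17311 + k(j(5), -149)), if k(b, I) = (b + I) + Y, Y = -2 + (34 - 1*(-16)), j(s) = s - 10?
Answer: -38558/17417 ≈ -2.2138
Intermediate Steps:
j(s) = -10 + s
Y = 48 (Y = -2 + (34 + 16) = -2 + 50 = 48)
k(b, I) = 48 + I + b (k(b, I) = (b + I) + 48 = (I + b) + 48 = 48 + I + b)
(P(106) + 38452)/(-17311 + k(j(5), -149)) = (106 + 38452)/(-17311 + (48 - 149 + (-10 + 5))) = 38558/(-17311 + (48 - 149 - 5)) = 38558/(-17311 - 106) = 38558/(-17417) = 38558*(-1/17417) = -38558/17417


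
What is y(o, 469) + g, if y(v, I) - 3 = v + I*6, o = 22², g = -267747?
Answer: -264446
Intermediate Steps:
o = 484
y(v, I) = 3 + v + 6*I (y(v, I) = 3 + (v + I*6) = 3 + (v + 6*I) = 3 + v + 6*I)
y(o, 469) + g = (3 + 484 + 6*469) - 267747 = (3 + 484 + 2814) - 267747 = 3301 - 267747 = -264446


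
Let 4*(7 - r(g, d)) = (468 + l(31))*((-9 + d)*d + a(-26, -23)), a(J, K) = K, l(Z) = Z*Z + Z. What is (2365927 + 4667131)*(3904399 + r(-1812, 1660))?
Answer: -7007936613096742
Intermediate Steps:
l(Z) = Z + Z² (l(Z) = Z² + Z = Z + Z²)
r(g, d) = 8402 - 365*d*(-9 + d) (r(g, d) = 7 - (468 + 31*(1 + 31))*((-9 + d)*d - 23)/4 = 7 - (468 + 31*32)*(d*(-9 + d) - 23)/4 = 7 - (468 + 992)*(-23 + d*(-9 + d))/4 = 7 - 365*(-23 + d*(-9 + d)) = 7 - (-33580 + 1460*d*(-9 + d))/4 = 7 + (8395 - 365*d*(-9 + d)) = 8402 - 365*d*(-9 + d))
(2365927 + 4667131)*(3904399 + r(-1812, 1660)) = (2365927 + 4667131)*(3904399 + (8402 - 365*1660² + 3285*1660)) = 7033058*(3904399 + (8402 - 365*2755600 + 5453100)) = 7033058*(3904399 + (8402 - 1005794000 + 5453100)) = 7033058*(3904399 - 1000332498) = 7033058*(-996428099) = -7007936613096742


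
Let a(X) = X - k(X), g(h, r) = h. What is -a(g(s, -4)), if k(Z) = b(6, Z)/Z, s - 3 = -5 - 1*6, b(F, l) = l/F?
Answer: 49/6 ≈ 8.1667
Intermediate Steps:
s = -8 (s = 3 + (-5 - 1*6) = 3 + (-5 - 6) = 3 - 11 = -8)
k(Z) = 1/6 (k(Z) = (Z/6)/Z = 1/6)
a(X) = -1/6 + X (a(X) = X - 1*1/6 = X - 1/6 = -1/6 + X)
-a(g(s, -4)) = -(-1/6 - 8) = -1*(-49/6) = 49/6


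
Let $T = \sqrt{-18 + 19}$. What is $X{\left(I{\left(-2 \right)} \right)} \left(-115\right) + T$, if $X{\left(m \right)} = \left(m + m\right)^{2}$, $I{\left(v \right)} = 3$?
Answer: $-4139$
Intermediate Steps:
$T = 1$ ($T = \sqrt{1} = 1$)
$X{\left(m \right)} = 4 m^{2}$ ($X{\left(m \right)} = \left(2 m\right)^{2} = 4 m^{2}$)
$X{\left(I{\left(-2 \right)} \right)} \left(-115\right) + T = 4 \cdot 3^{2} \left(-115\right) + 1 = 4 \cdot 9 \left(-115\right) + 1 = 36 \left(-115\right) + 1 = -4140 + 1 = -4139$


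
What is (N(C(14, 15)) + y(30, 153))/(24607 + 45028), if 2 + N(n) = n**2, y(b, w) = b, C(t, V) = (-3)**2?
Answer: 109/69635 ≈ 0.0015653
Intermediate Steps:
C(t, V) = 9
N(n) = -2 + n**2
(N(C(14, 15)) + y(30, 153))/(24607 + 45028) = ((-2 + 9**2) + 30)/(24607 + 45028) = ((-2 + 81) + 30)/69635 = (79 + 30)*(1/69635) = 109*(1/69635) = 109/69635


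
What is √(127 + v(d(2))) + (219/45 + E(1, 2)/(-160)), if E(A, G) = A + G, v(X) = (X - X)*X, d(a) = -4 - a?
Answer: 2327/480 + √127 ≈ 16.117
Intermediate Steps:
v(X) = 0 (v(X) = 0*X = 0)
√(127 + v(d(2))) + (219/45 + E(1, 2)/(-160)) = √(127 + 0) + (219/45 + (1 + 2)/(-160)) = √127 + (219*(1/45) + 3*(-1/160)) = √127 + (73/15 - 3/160) = √127 + 2327/480 = 2327/480 + √127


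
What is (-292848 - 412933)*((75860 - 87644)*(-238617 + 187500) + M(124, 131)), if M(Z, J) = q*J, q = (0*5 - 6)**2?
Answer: -425139496993764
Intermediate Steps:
q = 36 (q = (0 - 6)**2 = (-6)**2 = 36)
M(Z, J) = 36*J
(-292848 - 412933)*((75860 - 87644)*(-238617 + 187500) + M(124, 131)) = (-292848 - 412933)*((75860 - 87644)*(-238617 + 187500) + 36*131) = -705781*(-11784*(-51117) + 4716) = -705781*(602362728 + 4716) = -705781*602367444 = -425139496993764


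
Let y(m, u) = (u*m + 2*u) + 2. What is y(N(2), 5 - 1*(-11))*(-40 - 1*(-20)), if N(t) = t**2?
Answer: -1960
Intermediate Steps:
y(m, u) = 2 + 2*u + m*u (y(m, u) = (m*u + 2*u) + 2 = (2*u + m*u) + 2 = 2 + 2*u + m*u)
y(N(2), 5 - 1*(-11))*(-40 - 1*(-20)) = (2 + 2*(5 - 1*(-11)) + 2**2*(5 - 1*(-11)))*(-40 - 1*(-20)) = (2 + 2*(5 + 11) + 4*(5 + 11))*(-40 + 20) = (2 + 2*16 + 4*16)*(-20) = (2 + 32 + 64)*(-20) = 98*(-20) = -1960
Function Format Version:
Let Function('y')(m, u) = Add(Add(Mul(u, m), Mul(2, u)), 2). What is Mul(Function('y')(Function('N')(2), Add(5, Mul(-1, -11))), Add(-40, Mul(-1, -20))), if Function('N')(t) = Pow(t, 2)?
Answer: -1960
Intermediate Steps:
Function('y')(m, u) = Add(2, Mul(2, u), Mul(m, u)) (Function('y')(m, u) = Add(Add(Mul(m, u), Mul(2, u)), 2) = Add(Add(Mul(2, u), Mul(m, u)), 2) = Add(2, Mul(2, u), Mul(m, u)))
Mul(Function('y')(Function('N')(2), Add(5, Mul(-1, -11))), Add(-40, Mul(-1, -20))) = Mul(Add(2, Mul(2, Add(5, Mul(-1, -11))), Mul(Pow(2, 2), Add(5, Mul(-1, -11)))), Add(-40, Mul(-1, -20))) = Mul(Add(2, Mul(2, Add(5, 11)), Mul(4, Add(5, 11))), Add(-40, 20)) = Mul(Add(2, Mul(2, 16), Mul(4, 16)), -20) = Mul(Add(2, 32, 64), -20) = Mul(98, -20) = -1960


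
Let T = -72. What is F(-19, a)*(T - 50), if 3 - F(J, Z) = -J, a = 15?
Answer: 1952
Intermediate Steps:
F(J, Z) = 3 + J (F(J, Z) = 3 - (-1)*J = 3 + J)
F(-19, a)*(T - 50) = (3 - 19)*(-72 - 50) = -16*(-122) = 1952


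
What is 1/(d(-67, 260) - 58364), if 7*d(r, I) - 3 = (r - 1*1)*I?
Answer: -7/426225 ≈ -1.6423e-5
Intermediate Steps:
d(r, I) = 3/7 + I*(-1 + r)/7 (d(r, I) = 3/7 + ((r - 1*1)*I)/7 = 3/7 + ((r - 1)*I)/7 = 3/7 + ((-1 + r)*I)/7 = 3/7 + (I*(-1 + r))/7 = 3/7 + I*(-1 + r)/7)
1/(d(-67, 260) - 58364) = 1/((3/7 - 1/7*260 + (1/7)*260*(-67)) - 58364) = 1/((3/7 - 260/7 - 17420/7) - 58364) = 1/(-17677/7 - 58364) = 1/(-426225/7) = -7/426225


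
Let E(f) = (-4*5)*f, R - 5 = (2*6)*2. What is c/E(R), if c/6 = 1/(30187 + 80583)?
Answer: -3/32123300 ≈ -9.3390e-8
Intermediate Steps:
R = 29 (R = 5 + (2*6)*2 = 5 + 12*2 = 5 + 24 = 29)
E(f) = -20*f
c = 3/55385 (c = 6/(30187 + 80583) = 6/110770 = 6*(1/110770) = 3/55385 ≈ 5.4166e-5)
c/E(R) = 3/(55385*((-20*29))) = (3/55385)/(-580) = (3/55385)*(-1/580) = -3/32123300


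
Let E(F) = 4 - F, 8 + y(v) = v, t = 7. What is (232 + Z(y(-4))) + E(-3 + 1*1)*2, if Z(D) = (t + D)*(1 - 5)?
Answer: 264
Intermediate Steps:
y(v) = -8 + v
Z(D) = -28 - 4*D (Z(D) = (7 + D)*(1 - 5) = (7 + D)*(-4) = -28 - 4*D)
(232 + Z(y(-4))) + E(-3 + 1*1)*2 = (232 + (-28 - 4*(-8 - 4))) + (4 - (-3 + 1*1))*2 = (232 + (-28 - 4*(-12))) + (4 - (-3 + 1))*2 = (232 + (-28 + 48)) + (4 - 1*(-2))*2 = (232 + 20) + (4 + 2)*2 = 252 + 6*2 = 252 + 12 = 264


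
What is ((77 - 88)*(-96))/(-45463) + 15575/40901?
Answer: 8634997/24149119 ≈ 0.35757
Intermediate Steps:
((77 - 88)*(-96))/(-45463) + 15575/40901 = -11*(-96)*(-1/45463) + 15575*(1/40901) = 1056*(-1/45463) + 2225/5843 = -96/4133 + 2225/5843 = 8634997/24149119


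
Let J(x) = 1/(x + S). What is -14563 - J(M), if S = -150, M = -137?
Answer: -4179580/287 ≈ -14563.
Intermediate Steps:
J(x) = 1/(-150 + x) (J(x) = 1/(x - 150) = 1/(-150 + x))
-14563 - J(M) = -14563 - 1/(-150 - 137) = -14563 - 1/(-287) = -14563 - 1*(-1/287) = -14563 + 1/287 = -4179580/287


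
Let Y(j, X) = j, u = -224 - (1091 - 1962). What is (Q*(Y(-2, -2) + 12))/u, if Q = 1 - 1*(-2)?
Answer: 30/647 ≈ 0.046368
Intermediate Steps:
u = 647 (u = -224 - 1*(-871) = -224 + 871 = 647)
Q = 3 (Q = 1 + 2 = 3)
(Q*(Y(-2, -2) + 12))/u = (3*(-2 + 12))/647 = (3*10)*(1/647) = 30*(1/647) = 30/647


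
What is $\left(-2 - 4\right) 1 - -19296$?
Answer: $19290$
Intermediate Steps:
$\left(-2 - 4\right) 1 - -19296 = \left(-6\right) 1 + 19296 = -6 + 19296 = 19290$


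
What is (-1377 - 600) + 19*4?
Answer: -1901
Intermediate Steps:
(-1377 - 600) + 19*4 = -1977 + 76 = -1901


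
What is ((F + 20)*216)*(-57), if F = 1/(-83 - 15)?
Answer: -12059604/49 ≈ -2.4611e+5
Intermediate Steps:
F = -1/98 (F = 1/(-98) = -1/98 ≈ -0.010204)
((F + 20)*216)*(-57) = ((-1/98 + 20)*216)*(-57) = ((1959/98)*216)*(-57) = (211572/49)*(-57) = -12059604/49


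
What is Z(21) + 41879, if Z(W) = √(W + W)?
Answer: 41879 + √42 ≈ 41886.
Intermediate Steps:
Z(W) = √2*√W (Z(W) = √(2*W) = √2*√W)
Z(21) + 41879 = √2*√21 + 41879 = √42 + 41879 = 41879 + √42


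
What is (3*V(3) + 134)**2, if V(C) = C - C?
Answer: 17956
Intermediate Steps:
V(C) = 0
(3*V(3) + 134)**2 = (3*0 + 134)**2 = (0 + 134)**2 = 134**2 = 17956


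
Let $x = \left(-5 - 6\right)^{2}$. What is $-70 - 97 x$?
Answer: $-11807$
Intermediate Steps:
$x = 121$ ($x = \left(-11\right)^{2} = 121$)
$-70 - 97 x = -70 - 11737 = -11807$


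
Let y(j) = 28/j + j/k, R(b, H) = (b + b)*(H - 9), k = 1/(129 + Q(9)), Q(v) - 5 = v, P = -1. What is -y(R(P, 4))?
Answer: -7164/5 ≈ -1432.8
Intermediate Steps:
Q(v) = 5 + v
k = 1/143 (k = 1/(129 + (5 + 9)) = 1/(129 + 14) = 1/143 ≈ 0.0069930)
R(b, H) = 2*b*(-9 + H) (R(b, H) = (2*b)*(-9 + H) = 2*b*(-9 + H))
y(j) = 28/j + 143*j (y(j) = 28/j + j/(1/143) = 28/j + j*143 = 28/j + 143*j)
-y(R(P, 4)) = -(28/((2*(-1)*(-9 + 4))) + 143*(2*(-1)*(-9 + 4))) = -(28/((2*(-1)*(-5))) + 143*(2*(-1)*(-5))) = -(28/10 + 143*10) = -(28*(1/10) + 1430) = -(14/5 + 1430) = -1*7164/5 = -7164/5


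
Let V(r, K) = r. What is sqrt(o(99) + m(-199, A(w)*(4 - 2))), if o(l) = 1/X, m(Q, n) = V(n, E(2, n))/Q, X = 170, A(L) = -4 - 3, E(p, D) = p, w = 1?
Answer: sqrt(87247570)/33830 ≈ 0.27611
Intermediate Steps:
A(L) = -7
m(Q, n) = n/Q
o(l) = 1/170
sqrt(o(99) + m(-199, A(w)*(4 - 2))) = sqrt(1/170 - 7*(4 - 2)/(-199)) = sqrt(1/170 - 7*2*(-1/199)) = sqrt(1/170 - 14*(-1/199)) = sqrt(1/170 + 14/199) = sqrt(2579/33830) = sqrt(87247570)/33830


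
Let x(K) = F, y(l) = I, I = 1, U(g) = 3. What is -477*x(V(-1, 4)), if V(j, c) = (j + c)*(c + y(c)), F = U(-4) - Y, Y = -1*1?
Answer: -1908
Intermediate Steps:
Y = -1
y(l) = 1
F = 4 (F = 3 - 1*(-1) = 3 + 1 = 4)
V(j, c) = (1 + c)*(c + j) (V(j, c) = (j + c)*(c + 1) = (c + j)*(1 + c) = (1 + c)*(c + j))
x(K) = 4
-477*x(V(-1, 4)) = -477*4 = -1908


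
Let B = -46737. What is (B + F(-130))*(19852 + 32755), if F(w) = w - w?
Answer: -2458693359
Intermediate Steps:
F(w) = 0
(B + F(-130))*(19852 + 32755) = (-46737 + 0)*(19852 + 32755) = -46737*52607 = -2458693359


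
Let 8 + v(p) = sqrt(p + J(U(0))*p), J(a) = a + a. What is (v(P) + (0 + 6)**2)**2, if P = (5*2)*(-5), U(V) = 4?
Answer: 334 + 840*I*sqrt(2) ≈ 334.0 + 1187.9*I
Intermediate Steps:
P = -50 (P = 10*(-5) = -50)
J(a) = 2*a
v(p) = -8 + 3*sqrt(p) (v(p) = -8 + sqrt(p + (2*4)*p) = -8 + sqrt(p + 8*p) = -8 + sqrt(9*p) = -8 + 3*sqrt(p))
(v(P) + (0 + 6)**2)**2 = ((-8 + 3*sqrt(-50)) + (0 + 6)**2)**2 = ((-8 + 3*(5*I*sqrt(2))) + 6**2)**2 = ((-8 + 15*I*sqrt(2)) + 36)**2 = (28 + 15*I*sqrt(2))**2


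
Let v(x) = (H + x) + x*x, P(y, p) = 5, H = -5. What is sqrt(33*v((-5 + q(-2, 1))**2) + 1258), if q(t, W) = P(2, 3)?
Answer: sqrt(1093) ≈ 33.061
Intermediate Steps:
q(t, W) = 5
v(x) = -5 + x + x**2 (v(x) = (-5 + x) + x*x = (-5 + x) + x**2 = -5 + x + x**2)
sqrt(33*v((-5 + q(-2, 1))**2) + 1258) = sqrt(33*(-5 + (-5 + 5)**2 + ((-5 + 5)**2)**2) + 1258) = sqrt(33*(-5 + 0**2 + (0**2)**2) + 1258) = sqrt(33*(-5 + 0 + 0**2) + 1258) = sqrt(33*(-5 + 0 + 0) + 1258) = sqrt(33*(-5) + 1258) = sqrt(-165 + 1258) = sqrt(1093)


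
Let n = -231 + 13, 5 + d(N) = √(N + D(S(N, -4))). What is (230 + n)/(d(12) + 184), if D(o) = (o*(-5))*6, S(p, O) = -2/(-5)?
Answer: 12/179 ≈ 0.067039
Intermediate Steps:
S(p, O) = ⅖ (S(p, O) = -2*(-⅕) = ⅖)
D(o) = -30*o (D(o) = -5*o*6 = -30*o)
d(N) = -5 + √(-12 + N) (d(N) = -5 + √(N - 30*⅖) = -5 + √(N - 12) = -5 + √(-12 + N))
n = -218
(230 + n)/(d(12) + 184) = (230 - 218)/((-5 + √(-12 + 12)) + 184) = 12/((-5 + √0) + 184) = 12/((-5 + 0) + 184) = 12/(-5 + 184) = 12/179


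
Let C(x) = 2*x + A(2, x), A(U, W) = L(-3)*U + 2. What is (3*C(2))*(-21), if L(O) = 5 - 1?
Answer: -882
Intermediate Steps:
L(O) = 4
A(U, W) = 2 + 4*U (A(U, W) = 4*U + 2 = 2 + 4*U)
C(x) = 10 + 2*x (C(x) = 2*x + (2 + 4*2) = 2*x + (2 + 8) = 2*x + 10 = 10 + 2*x)
(3*C(2))*(-21) = (3*(10 + 2*2))*(-21) = (3*(10 + 4))*(-21) = (3*14)*(-21) = 42*(-21) = -882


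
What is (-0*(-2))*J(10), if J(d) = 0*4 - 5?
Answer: 0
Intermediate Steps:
J(d) = -5 (J(d) = 0 - 5 = -5)
(-0*(-2))*J(10) = -0*(-2)*(-5) = -6*0*(-5) = 0*(-5) = 0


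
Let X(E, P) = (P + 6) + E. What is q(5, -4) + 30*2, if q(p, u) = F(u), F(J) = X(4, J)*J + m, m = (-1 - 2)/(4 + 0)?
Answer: 141/4 ≈ 35.250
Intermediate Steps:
X(E, P) = 6 + E + P (X(E, P) = (6 + P) + E = 6 + E + P)
m = -3/4 ≈ -0.75000
F(J) = -3/4 + J*(10 + J) (F(J) = (6 + 4 + J)*J - 3/4 = (10 + J)*J - 3/4 = J*(10 + J) - 3/4 = -3/4 + J*(10 + J))
q(p, u) = -3/4 + u*(10 + u)
q(5, -4) + 30*2 = (-3/4 - 4*(10 - 4)) + 30*2 = (-3/4 - 4*6) + 60 = (-3/4 - 24) + 60 = -99/4 + 60 = 141/4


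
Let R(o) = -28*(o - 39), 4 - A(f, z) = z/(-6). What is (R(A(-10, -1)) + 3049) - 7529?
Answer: -10486/3 ≈ -3495.3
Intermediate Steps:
A(f, z) = 4 + z/6 (A(f, z) = 4 - z/(-6) = 4 - z*(-1)/6 = 4 - (-1)*z/6 = 4 + z/6)
R(o) = 1092 - 28*o (R(o) = -28*(-39 + o) = 1092 - 28*o)
(R(A(-10, -1)) + 3049) - 7529 = ((1092 - 28*(4 + (⅙)*(-1))) + 3049) - 7529 = ((1092 - 28*(4 - ⅙)) + 3049) - 7529 = ((1092 - 28*23/6) + 3049) - 7529 = ((1092 - 322/3) + 3049) - 7529 = (2954/3 + 3049) - 7529 = 12101/3 - 7529 = -10486/3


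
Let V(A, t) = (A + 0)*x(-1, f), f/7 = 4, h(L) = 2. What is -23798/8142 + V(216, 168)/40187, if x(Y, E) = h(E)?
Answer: -476426441/163601277 ≈ -2.9121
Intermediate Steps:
f = 28 (f = 7*4 = 28)
x(Y, E) = 2
V(A, t) = 2*A (V(A, t) = (A + 0)*2 = A*2 = 2*A)
-23798/8142 + V(216, 168)/40187 = -23798/8142 + (2*216)/40187 = -23798*1/8142 + 432*(1/40187) = -11899/4071 + 432/40187 = -476426441/163601277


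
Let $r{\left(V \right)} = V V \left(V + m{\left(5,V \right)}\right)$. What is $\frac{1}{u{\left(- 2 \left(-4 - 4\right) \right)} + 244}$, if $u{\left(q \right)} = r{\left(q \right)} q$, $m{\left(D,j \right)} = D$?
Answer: $\frac{1}{86260} \approx 1.1593 \cdot 10^{-5}$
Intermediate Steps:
$r{\left(V \right)} = V^{2} \left(5 + V\right)$ ($r{\left(V \right)} = V V \left(V + 5\right) = V V \left(5 + V\right) = V^{2} \left(5 + V\right)$)
$u{\left(q \right)} = q^{3} \left(5 + q\right)$ ($u{\left(q \right)} = q^{2} \left(5 + q\right) q = q^{3} \left(5 + q\right)$)
$\frac{1}{u{\left(- 2 \left(-4 - 4\right) \right)} + 244} = \frac{1}{\left(- 2 \left(-4 - 4\right)\right)^{3} \left(5 - 2 \left(-4 - 4\right)\right) + 244} = \frac{1}{\left(\left(-2\right) \left(-8\right)\right)^{3} \left(5 - -16\right) + 244} = \frac{1}{16^{3} \left(5 + 16\right) + 244} = \frac{1}{4096 \cdot 21 + 244} = \frac{1}{86016 + 244} = \frac{1}{86260}$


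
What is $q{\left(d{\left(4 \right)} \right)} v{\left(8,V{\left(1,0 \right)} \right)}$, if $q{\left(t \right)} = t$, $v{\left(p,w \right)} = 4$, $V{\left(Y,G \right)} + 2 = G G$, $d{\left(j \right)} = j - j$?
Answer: $0$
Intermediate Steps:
$d{\left(j \right)} = 0$
$V{\left(Y,G \right)} = -2 + G^{2}$ ($V{\left(Y,G \right)} = -2 + G G = -2 + G^{2}$)
$q{\left(d{\left(4 \right)} \right)} v{\left(8,V{\left(1,0 \right)} \right)} = 0 \cdot 4 = 0$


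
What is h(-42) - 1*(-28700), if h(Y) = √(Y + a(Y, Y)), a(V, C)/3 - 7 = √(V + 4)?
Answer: 28700 + √(-21 + 3*I*√38) ≈ 28702.0 + 4.9488*I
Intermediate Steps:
a(V, C) = 21 + 3*√(4 + V) (a(V, C) = 21 + 3*√(V + 4) = 21 + 3*√(4 + V))
h(Y) = √(21 + Y + 3*√(4 + Y)) (h(Y) = √(Y + (21 + 3*√(4 + Y))) = √(21 + Y + 3*√(4 + Y)))
h(-42) - 1*(-28700) = √(21 - 42 + 3*√(4 - 42)) - 1*(-28700) = √(21 - 42 + 3*√(-38)) + 28700 = √(21 - 42 + 3*(I*√38)) + 28700 = √(21 - 42 + 3*I*√38) + 28700 = √(-21 + 3*I*√38) + 28700 = 28700 + √(-21 + 3*I*√38)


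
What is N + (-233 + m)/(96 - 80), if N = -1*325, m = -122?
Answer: -5555/16 ≈ -347.19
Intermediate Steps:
N = -325
N + (-233 + m)/(96 - 80) = -325 + (-233 - 122)/(96 - 80) = -325 - 355/16 = -5555/16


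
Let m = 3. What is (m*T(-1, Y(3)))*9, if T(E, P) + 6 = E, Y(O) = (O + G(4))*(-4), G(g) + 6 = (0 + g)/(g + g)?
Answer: -189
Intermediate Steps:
G(g) = -11/2 (G(g) = -6 + (0 + g)/(g + g) = -6 + g/((2*g)) = -6 + g*(1/(2*g)) = -6 + 1/2 = -11/2)
Y(O) = 22 - 4*O (Y(O) = (O - 11/2)*(-4) = (-11/2 + O)*(-4) = 22 - 4*O)
T(E, P) = -6 + E
(m*T(-1, Y(3)))*9 = (3*(-6 - 1))*9 = (3*(-7))*9 = -21*9 = -189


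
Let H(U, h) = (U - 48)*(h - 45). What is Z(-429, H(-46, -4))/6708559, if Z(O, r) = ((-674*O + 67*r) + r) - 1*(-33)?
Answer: 14009/156013 ≈ 0.089794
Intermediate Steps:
H(U, h) = (-48 + U)*(-45 + h)
Z(O, r) = 33 - 674*O + 68*r (Z(O, r) = (-674*O + 68*r) + 33 = 33 - 674*O + 68*r)
Z(-429, H(-46, -4))/6708559 = (33 - 674*(-429) + 68*(2160 - 48*(-4) - 45*(-46) - 46*(-4)))/6708559 = (33 + 289146 + 68*(2160 + 192 + 2070 + 184))*(1/6708559) = (33 + 289146 + 68*4606)*(1/6708559) = (33 + 289146 + 313208)*(1/6708559) = 602387*(1/6708559) = 14009/156013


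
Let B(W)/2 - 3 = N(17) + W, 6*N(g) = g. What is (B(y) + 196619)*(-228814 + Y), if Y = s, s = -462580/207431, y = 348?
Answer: -9365829913833240/207431 ≈ -4.5152e+10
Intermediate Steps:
N(g) = g/6
s = -462580/207431 (s = -462580*1/207431 = -462580/207431 ≈ -2.2300)
Y = -462580/207431 ≈ -2.2300
B(W) = 35/3 + 2*W (B(W) = 6 + 2*((⅙)*17 + W) = 6 + 2*(17/6 + W) = 6 + (17/3 + 2*W) = 35/3 + 2*W)
(B(y) + 196619)*(-228814 + Y) = ((35/3 + 2*348) + 196619)*(-228814 - 462580/207431) = ((35/3 + 696) + 196619)*(-47463579414/207431) = (2123/3 + 196619)*(-47463579414/207431) = (591980/3)*(-47463579414/207431) = -9365829913833240/207431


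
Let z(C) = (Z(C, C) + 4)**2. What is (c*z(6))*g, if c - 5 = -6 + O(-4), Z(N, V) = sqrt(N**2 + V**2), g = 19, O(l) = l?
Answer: -8360 - 4560*sqrt(2) ≈ -14809.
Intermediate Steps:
z(C) = (4 + sqrt(2)*sqrt(C**2))**2 (z(C) = (sqrt(C**2 + C**2) + 4)**2 = (sqrt(2*C**2) + 4)**2 = (sqrt(2)*sqrt(C**2) + 4)**2 = (4 + sqrt(2)*sqrt(C**2))**2)
c = -5 (c = 5 + (-6 - 4) = 5 - 10 = -5)
(c*z(6))*g = -5*(4 + sqrt(2)*sqrt(6**2))**2*19 = -5*(4 + sqrt(2)*sqrt(36))**2*19 = -5*(4 + sqrt(2)*6)**2*19 = -5*(4 + 6*sqrt(2))**2*19 = -95*(4 + 6*sqrt(2))**2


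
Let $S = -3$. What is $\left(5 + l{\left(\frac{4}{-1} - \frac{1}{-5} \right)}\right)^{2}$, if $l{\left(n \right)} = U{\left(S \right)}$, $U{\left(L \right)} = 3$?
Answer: $64$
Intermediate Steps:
$l{\left(n \right)} = 3$
$\left(5 + l{\left(\frac{4}{-1} - \frac{1}{-5} \right)}\right)^{2} = \left(5 + 3\right)^{2} = 8^{2} = 64$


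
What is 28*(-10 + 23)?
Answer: 364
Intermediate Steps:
28*(-10 + 23) = 28*13 = 364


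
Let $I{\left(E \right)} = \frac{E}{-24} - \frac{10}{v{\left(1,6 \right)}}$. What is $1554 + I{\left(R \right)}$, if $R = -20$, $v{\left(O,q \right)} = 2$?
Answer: $\frac{9299}{6} \approx 1549.8$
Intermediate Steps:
$I{\left(E \right)} = -5 - \frac{E}{24}$ ($I{\left(E \right)} = \frac{E}{-24} - \frac{10}{2} = E \left(- \frac{1}{24}\right) - 5 = - \frac{E}{24} - 5 = -5 - \frac{E}{24}$)
$1554 + I{\left(R \right)} = 1554 - \frac{25}{6} = \frac{9299}{6}$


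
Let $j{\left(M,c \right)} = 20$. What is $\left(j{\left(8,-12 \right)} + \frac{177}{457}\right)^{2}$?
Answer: $\frac{86806489}{208849} \approx 415.64$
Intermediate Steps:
$\left(j{\left(8,-12 \right)} + \frac{177}{457}\right)^{2} = \left(20 + \frac{177}{457}\right)^{2} = \left(\frac{9317}{457}\right)^{2} = \frac{86806489}{208849}$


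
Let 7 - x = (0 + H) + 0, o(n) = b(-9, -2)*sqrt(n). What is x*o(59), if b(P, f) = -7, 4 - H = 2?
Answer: -35*sqrt(59) ≈ -268.84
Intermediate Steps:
H = 2 (H = 4 - 1*2 = 4 - 2 = 2)
o(n) = -7*sqrt(n)
x = 5 (x = 7 - ((0 + 2) + 0) = 7 - (2 + 0) = 7 - 1*2 = 7 - 2 = 5)
x*o(59) = 5*(-7*sqrt(59)) = -35*sqrt(59)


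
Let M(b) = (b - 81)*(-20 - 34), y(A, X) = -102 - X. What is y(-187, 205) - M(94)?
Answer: 395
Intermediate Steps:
M(b) = 4374 - 54*b (M(b) = (-81 + b)*(-54) = 4374 - 54*b)
y(-187, 205) - M(94) = (-102 - 1*205) - (4374 - 54*94) = (-102 - 205) - (4374 - 5076) = -307 - 1*(-702) = -307 + 702 = 395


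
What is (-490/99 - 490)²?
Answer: 2401000000/9801 ≈ 2.4498e+5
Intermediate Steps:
(-490/99 - 490)² = (-49000/99)² = 2401000000/9801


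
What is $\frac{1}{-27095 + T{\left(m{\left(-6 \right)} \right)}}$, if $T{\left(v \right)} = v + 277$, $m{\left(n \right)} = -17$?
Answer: $- \frac{1}{26835} \approx -3.7265 \cdot 10^{-5}$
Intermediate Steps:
$T{\left(v \right)} = 277 + v$
$\frac{1}{-27095 + T{\left(m{\left(-6 \right)} \right)}} = \frac{1}{-27095 + \left(277 - 17\right)} = \frac{1}{-27095 + 260} = \frac{1}{-26835} = - \frac{1}{26835}$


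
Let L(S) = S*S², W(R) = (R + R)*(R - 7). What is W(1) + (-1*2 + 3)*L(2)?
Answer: -4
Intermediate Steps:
W(R) = 2*R*(-7 + R) (W(R) = (2*R)*(-7 + R) = 2*R*(-7 + R))
L(S) = S³
W(1) + (-1*2 + 3)*L(2) = 2*1*(-7 + 1) + (-1*2 + 3)*2³ = 2*1*(-6) + (-2 + 3)*8 = -12 + 1*8 = -12 + 8 = -4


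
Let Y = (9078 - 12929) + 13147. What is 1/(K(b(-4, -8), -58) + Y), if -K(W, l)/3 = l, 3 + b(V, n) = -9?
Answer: 1/9470 ≈ 0.00010560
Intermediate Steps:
b(V, n) = -12 (b(V, n) = -3 - 9 = -12)
K(W, l) = -3*l
Y = 9296 (Y = -3851 + 13147 = 9296)
1/(K(b(-4, -8), -58) + Y) = 1/(-3*(-58) + 9296) = 1/(174 + 9296) = 1/9470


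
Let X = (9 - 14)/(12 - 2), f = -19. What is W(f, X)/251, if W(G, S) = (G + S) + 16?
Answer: -7/502 ≈ -0.013944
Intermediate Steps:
X = -½ (X = -5/10 = -5*⅒ = -½ ≈ -0.50000)
W(G, S) = 16 + G + S
W(f, X)/251 = (16 - 19 - ½)/251 = -7/2*1/251 = -7/502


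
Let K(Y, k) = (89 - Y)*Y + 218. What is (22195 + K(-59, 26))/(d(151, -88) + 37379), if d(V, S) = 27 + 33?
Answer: 13681/37439 ≈ 0.36542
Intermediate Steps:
K(Y, k) = 218 + Y*(89 - Y) (K(Y, k) = Y*(89 - Y) + 218 = 218 + Y*(89 - Y))
d(V, S) = 60
(22195 + K(-59, 26))/(d(151, -88) + 37379) = (22195 + (218 - 1*(-59)² + 89*(-59)))/(60 + 37379) = (22195 + (218 - 1*3481 - 5251))/37439 = (22195 + (218 - 3481 - 5251))*(1/37439) = (22195 - 8514)*(1/37439) = 13681*(1/37439) = 13681/37439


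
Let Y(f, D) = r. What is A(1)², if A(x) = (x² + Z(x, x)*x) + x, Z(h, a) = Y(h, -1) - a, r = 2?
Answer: 9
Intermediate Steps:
Y(f, D) = 2
Z(h, a) = 2 - a
A(x) = x + x² + x*(2 - x) (A(x) = (x² + (2 - x)*x) + x = (x² + x*(2 - x)) + x = x + x² + x*(2 - x))
A(1)² = (3*1)² = 3² = 9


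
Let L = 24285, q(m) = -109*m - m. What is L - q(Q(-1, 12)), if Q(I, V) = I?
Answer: 24175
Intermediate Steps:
q(m) = -110*m
L - q(Q(-1, 12)) = 24285 - (-110)*(-1) = 24285 - 1*110 = 24285 - 110 = 24175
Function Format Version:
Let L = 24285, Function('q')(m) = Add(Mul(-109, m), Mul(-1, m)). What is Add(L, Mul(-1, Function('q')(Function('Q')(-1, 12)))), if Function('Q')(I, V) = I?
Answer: 24175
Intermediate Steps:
Function('q')(m) = Mul(-110, m)
Add(L, Mul(-1, Function('q')(Function('Q')(-1, 12)))) = Add(24285, Mul(-1, Mul(-110, -1))) = Add(24285, Mul(-1, 110)) = Add(24285, -110) = 24175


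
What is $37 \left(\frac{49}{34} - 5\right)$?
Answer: $- \frac{4477}{34} \approx -131.68$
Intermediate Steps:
$37 \left(\frac{49}{34} - 5\right) = 37 \left(- \frac{121}{34}\right) = - \frac{4477}{34}$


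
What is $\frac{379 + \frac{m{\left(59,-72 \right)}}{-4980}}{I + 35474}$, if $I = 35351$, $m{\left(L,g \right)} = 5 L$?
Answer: $\frac{15097}{2821668} \approx 0.0053504$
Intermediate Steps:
$\frac{379 + \frac{m{\left(59,-72 \right)}}{-4980}}{I + 35474} = \frac{379 + \frac{5 \cdot 59}{-4980}}{35351 + 35474} = \frac{379 + 295 \left(- \frac{1}{4980}\right)}{70825} = \left(379 - \frac{59}{996}\right) \frac{1}{70825} = \frac{377425}{996} \cdot \frac{1}{70825} = \frac{15097}{2821668}$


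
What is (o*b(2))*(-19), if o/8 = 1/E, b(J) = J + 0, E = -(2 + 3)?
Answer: 304/5 ≈ 60.800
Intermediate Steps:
E = -5 (E = -1*5 = -5)
b(J) = J
o = -8/5 (o = 8/(-5) = 8*(-⅕) = -8/5 ≈ -1.6000)
(o*b(2))*(-19) = -8/5*2*(-19) = -16/5*(-19) = 304/5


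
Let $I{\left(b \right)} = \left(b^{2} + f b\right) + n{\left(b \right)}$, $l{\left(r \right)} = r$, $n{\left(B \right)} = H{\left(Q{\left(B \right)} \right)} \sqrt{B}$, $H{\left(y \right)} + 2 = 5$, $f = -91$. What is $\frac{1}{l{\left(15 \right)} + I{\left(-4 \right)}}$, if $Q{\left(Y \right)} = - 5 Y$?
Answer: $\frac{395}{156061} - \frac{6 i}{156061} \approx 0.0025311 - 3.8447 \cdot 10^{-5} i$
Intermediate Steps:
$H{\left(y \right)} = 3$ ($H{\left(y \right)} = -2 + 5 = 3$)
$n{\left(B \right)} = 3 \sqrt{B}$
$I{\left(b \right)} = b^{2} - 91 b + 3 \sqrt{b}$ ($I{\left(b \right)} = \left(b^{2} - 91 b\right) + 3 \sqrt{b} = b^{2} - 91 b + 3 \sqrt{b}$)
$\frac{1}{l{\left(15 \right)} + I{\left(-4 \right)}} = \frac{1}{15 + \left(\left(-4\right)^{2} - -364 + 3 \sqrt{-4}\right)} = \frac{1}{15 + \left(16 + 364 + 3 \cdot 2 i\right)} = \frac{1}{15 + \left(16 + 364 + 6 i\right)} = \frac{1}{15 + \left(380 + 6 i\right)} = \frac{1}{395 + 6 i} = \frac{395 - 6 i}{156061}$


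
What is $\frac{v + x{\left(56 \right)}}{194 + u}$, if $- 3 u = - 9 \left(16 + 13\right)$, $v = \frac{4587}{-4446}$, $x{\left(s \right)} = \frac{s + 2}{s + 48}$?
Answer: $- \frac{5}{2964} \approx -0.0016869$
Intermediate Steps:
$x{\left(s \right)} = \frac{2 + s}{48 + s}$
$v = - \frac{1529}{1482}$ ($v = 4587 \left(- \frac{1}{4446}\right) = - \frac{1529}{1482} \approx -1.0317$)
$u = 87$ ($u = - \frac{\left(-9\right) \left(16 + 13\right)}{3} = - \frac{\left(-9\right) 29}{3} = \left(- \frac{1}{3}\right) \left(-261\right) = 87$)
$\frac{v + x{\left(56 \right)}}{194 + u} = \frac{- \frac{1529}{1482} + \frac{2 + 56}{48 + 56}}{194 + 87} = \frac{- \frac{1529}{1482} + \frac{1}{104} \cdot 58}{281} = \left(- \frac{1529}{1482} + \frac{1}{104} \cdot 58\right) \frac{1}{281} = \left(- \frac{1529}{1482} + \frac{29}{52}\right) \frac{1}{281} = \left(- \frac{1405}{2964}\right) \frac{1}{281} = - \frac{5}{2964}$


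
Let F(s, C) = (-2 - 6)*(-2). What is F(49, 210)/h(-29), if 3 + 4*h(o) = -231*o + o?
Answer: 64/6667 ≈ 0.0095995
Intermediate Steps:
h(o) = -¾ - 115*o/2 (h(o) = -¾ + (-231*o + o)/4 = -¾ + (-230*o)/4 = -¾ - 115*o/2)
F(s, C) = 16 (F(s, C) = -8*(-2) = 16)
F(49, 210)/h(-29) = 16/(-¾ - 115/2*(-29)) = 16/(-¾ + 3335/2) = 16/(6667/4) = 16*(4/6667) = 64/6667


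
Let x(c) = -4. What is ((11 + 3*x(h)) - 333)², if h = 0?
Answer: 111556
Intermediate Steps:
((11 + 3*x(h)) - 333)² = ((11 + 3*(-4)) - 333)² = ((11 - 12) - 333)² = (-1 - 333)² = (-334)² = 111556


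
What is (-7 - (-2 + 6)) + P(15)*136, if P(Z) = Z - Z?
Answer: -11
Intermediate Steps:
P(Z) = 0
(-7 - (-2 + 6)) + P(15)*136 = (-7 - (-2 + 6)) + 0*136 = (-7 - 1*4) + 0 = (-7 - 4) + 0 = -11 + 0 = -11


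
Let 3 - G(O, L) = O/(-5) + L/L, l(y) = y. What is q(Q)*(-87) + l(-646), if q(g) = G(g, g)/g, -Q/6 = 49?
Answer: -162388/245 ≈ -662.81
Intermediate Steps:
Q = -294 (Q = -6*49 = -294)
G(O, L) = 2 + O/5 (G(O, L) = 3 - (O/(-5) + L/L) = 3 - (O*(-⅕) + 1) = 3 - (-O/5 + 1) = 3 - (1 - O/5) = 3 + (-1 + O/5) = 2 + O/5)
q(g) = (2 + g/5)/g
q(Q)*(-87) + l(-646) = ((⅕)*(10 - 294)/(-294))*(-87) - 646 = ((⅕)*(-1/294)*(-284))*(-87) - 646 = (142/735)*(-87) - 646 = -4118/245 - 646 = -162388/245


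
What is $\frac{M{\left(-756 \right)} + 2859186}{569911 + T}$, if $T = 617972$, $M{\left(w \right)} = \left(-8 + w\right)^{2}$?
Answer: $\frac{3442882}{1187883} \approx 2.8983$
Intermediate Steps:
$\frac{M{\left(-756 \right)} + 2859186}{569911 + T} = \frac{\left(-8 - 756\right)^{2} + 2859186}{569911 + 617972} = \frac{\left(-764\right)^{2} + 2859186}{1187883} = \left(583696 + 2859186\right) \frac{1}{1187883} = 3442882 \cdot \frac{1}{1187883} = \frac{3442882}{1187883}$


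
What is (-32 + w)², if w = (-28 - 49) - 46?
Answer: 24025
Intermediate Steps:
w = -123 (w = -77 - 46 = -123)
(-32 + w)² = (-32 - 123)² = (-155)² = 24025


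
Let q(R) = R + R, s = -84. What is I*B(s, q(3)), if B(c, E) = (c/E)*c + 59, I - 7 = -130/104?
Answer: 28405/4 ≈ 7101.3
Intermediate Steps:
I = 23/4 (I = 7 - 130/104 = 7 - 130*1/104 = 7 - 5/4 = 23/4 ≈ 5.7500)
q(R) = 2*R
B(c, E) = 59 + c²/E (B(c, E) = c²/E + 59 = 59 + c²/E)
I*B(s, q(3)) = 23*(59 + (-84)²/(2*3))/4 = 23*(59 + 7056/6)/4 = 23*(59 + (⅙)*7056)/4 = 23*(59 + 1176)/4 = (23/4)*1235 = 28405/4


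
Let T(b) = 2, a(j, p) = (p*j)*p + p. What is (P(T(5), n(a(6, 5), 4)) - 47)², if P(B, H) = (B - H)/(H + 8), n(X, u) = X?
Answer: 61058596/26569 ≈ 2298.1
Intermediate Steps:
a(j, p) = p + j*p² (a(j, p) = (j*p)*p + p = j*p² + p = p + j*p²)
P(B, H) = (B - H)/(8 + H)
(P(T(5), n(a(6, 5), 4)) - 47)² = ((2 - 5*(1 + 6*5))/(8 + 5*(1 + 6*5)) - 47)² = ((2 - 5*(1 + 30))/(8 + 5*(1 + 30)) - 47)² = ((2 - 5*31)/(8 + 5*31) - 47)² = ((2 - 1*155)/(8 + 155) - 47)² = ((2 - 155)/163 - 47)² = ((1/163)*(-153) - 47)² = (-153/163 - 47)² = (-7814/163)² = 61058596/26569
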